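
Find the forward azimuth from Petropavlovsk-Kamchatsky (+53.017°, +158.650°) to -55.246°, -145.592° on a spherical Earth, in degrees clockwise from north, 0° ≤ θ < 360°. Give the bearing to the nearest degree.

148°

Δλ = -145.592 − 158.650 = -304.242°; wrapped into (−180°, 180°]: 55.758°.
θ = atan2( sin Δλ · cos φ₂ , cos φ₁ · sin φ₂ − sin φ₁ · cos φ₂ · cos Δλ )
  = atan2(0.47125, -0.75049) = 147.875° → normalised to [0°, 360°): 147.875°.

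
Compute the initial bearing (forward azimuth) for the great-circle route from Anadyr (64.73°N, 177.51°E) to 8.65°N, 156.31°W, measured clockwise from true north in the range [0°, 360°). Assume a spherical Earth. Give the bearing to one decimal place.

Δλ = -156.31 − 177.51 = -333.82°; wrapped into (−180°, 180°]: 26.18°.
θ = atan2( sin Δλ · cos φ₂ , cos φ₁ · sin φ₂ − sin φ₁ · cos φ₂ · cos Δλ )
  = atan2(0.43617, -0.73810) = 149.419° → normalised to [0°, 360°): 149.419°.

149.4°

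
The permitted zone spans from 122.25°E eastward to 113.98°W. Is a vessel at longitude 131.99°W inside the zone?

Yes

Band width going east from +122.25° to -113.98°: ((-113.98 − 122.25) mod 360) = 123.77°.
Offset of -131.99° east of the west edge: ((-131.99 − 122.25) mod 360) = 105.76°.
105.76° ≤ 123.77° ⇒ inside.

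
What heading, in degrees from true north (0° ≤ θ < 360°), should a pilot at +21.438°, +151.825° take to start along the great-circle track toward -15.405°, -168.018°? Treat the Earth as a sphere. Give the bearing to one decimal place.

129.7°

Δλ = -168.018 − 151.825 = -319.843°; wrapped into (−180°, 180°]: 40.157°.
θ = atan2( sin Δλ · cos φ₂ , cos φ₁ · sin φ₂ − sin φ₁ · cos φ₂ · cos Δλ )
  = atan2(0.62172, -0.51657) = 129.722° → normalised to [0°, 360°): 129.722°.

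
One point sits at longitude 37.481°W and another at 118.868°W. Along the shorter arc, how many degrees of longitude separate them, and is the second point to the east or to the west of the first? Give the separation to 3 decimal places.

Raw difference: -118.868 − -37.481 = -81.387°.
Normalise into (−180°, 180°]: -81.387° stays -81.387°.
Negative ⇒ the second point lies to the west; separation 81.387°.

81.387° west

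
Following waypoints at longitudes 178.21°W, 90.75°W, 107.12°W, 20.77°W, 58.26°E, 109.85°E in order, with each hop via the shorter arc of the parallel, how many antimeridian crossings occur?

Leg 1: -178.21° → -90.75°, shortest Δλ = 87.46° (east) — does not cross 180°.
Leg 2: -90.75° → -107.12°, shortest Δλ = -16.37° (west) — does not cross 180°.
Leg 3: -107.12° → -20.77°, shortest Δλ = 86.35° (east) — does not cross 180°.
Leg 4: -20.77° → +58.26°, shortest Δλ = 79.03° (east) — does not cross 180°.
Leg 5: +58.26° → +109.85°, shortest Δλ = 51.59° (east) — does not cross 180°.
Total crossings: 0.

0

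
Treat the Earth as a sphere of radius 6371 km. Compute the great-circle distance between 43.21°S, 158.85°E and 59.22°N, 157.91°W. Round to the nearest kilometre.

12059 km

Δλ = -157.91 − 158.85 = -316.76°; wrapped into (−180°, 180°]: 43.24°.
Δφ = 59.22 − -43.21 = 102.43°.
a = sin²(Δφ/2) + cos φ₁ · cos φ₂ · sin²(Δλ/2) = 0.658258.
c = 2·atan2(√a, √(1−a)) = 1.89285 rad → d = 6371·c ≈ 12059.35 km.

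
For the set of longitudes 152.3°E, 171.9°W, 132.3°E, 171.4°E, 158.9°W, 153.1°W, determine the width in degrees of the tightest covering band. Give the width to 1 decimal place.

74.6°

Sort the longitudes: -171.9°, -158.9°, -153.1°, +132.3°, +152.3°, +171.4°.
Eastward gaps between consecutive values (wrapping around): 13.0°, 5.8°, 285.4°, 20.0°, 19.1°, 16.7°.
Largest gap = 285.4° ⇒ minimal covering band is its complement: 360° − 285.4° = 74.6°.
Band runs from +132.3° eastward to -153.1°, crossing the antimeridian.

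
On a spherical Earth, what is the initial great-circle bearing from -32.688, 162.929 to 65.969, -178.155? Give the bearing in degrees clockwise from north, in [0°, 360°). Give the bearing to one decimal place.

7.7°

Δλ = -178.155 − 162.929 = -341.084°; wrapped into (−180°, 180°]: 18.916°.
θ = atan2( sin Δλ · cos φ₂ , cos φ₁ · sin φ₂ − sin φ₁ · cos φ₂ · cos Δλ )
  = atan2(0.13202, 0.97673) = 7.698° → normalised to [0°, 360°): 7.698°.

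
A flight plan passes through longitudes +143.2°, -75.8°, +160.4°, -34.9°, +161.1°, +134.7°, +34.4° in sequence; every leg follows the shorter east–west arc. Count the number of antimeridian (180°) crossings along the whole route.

4

Leg 1: +143.2° → -75.8°, shortest Δλ = 141.0° (east) — crosses 180°.
Leg 2: -75.8° → +160.4°, shortest Δλ = -123.8° (west) — crosses 180°.
Leg 3: +160.4° → -34.9°, shortest Δλ = 164.7° (east) — crosses 180°.
Leg 4: -34.9° → +161.1°, shortest Δλ = -164.0° (west) — crosses 180°.
Leg 5: +161.1° → +134.7°, shortest Δλ = -26.4° (west) — does not cross 180°.
Leg 6: +134.7° → +34.4°, shortest Δλ = -100.3° (west) — does not cross 180°.
Total crossings: 4.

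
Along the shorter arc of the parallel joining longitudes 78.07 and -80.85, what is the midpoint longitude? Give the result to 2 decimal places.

-1.39°

Signed shortest Δλ from +78.07° to -80.85° is -158.92°.
Midpoint longitude = +78.07° + (-158.92°)/2 = +78.07° − 79.46° = -1.39°.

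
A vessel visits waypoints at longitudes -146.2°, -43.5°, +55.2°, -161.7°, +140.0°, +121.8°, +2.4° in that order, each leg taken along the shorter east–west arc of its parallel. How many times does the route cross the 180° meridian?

2

Leg 1: -146.2° → -43.5°, shortest Δλ = 102.7° (east) — does not cross 180°.
Leg 2: -43.5° → +55.2°, shortest Δλ = 98.7° (east) — does not cross 180°.
Leg 3: +55.2° → -161.7°, shortest Δλ = 143.1° (east) — crosses 180°.
Leg 4: -161.7° → +140.0°, shortest Δλ = -58.3° (west) — crosses 180°.
Leg 5: +140.0° → +121.8°, shortest Δλ = -18.2° (west) — does not cross 180°.
Leg 6: +121.8° → +2.4°, shortest Δλ = -119.4° (west) — does not cross 180°.
Total crossings: 2.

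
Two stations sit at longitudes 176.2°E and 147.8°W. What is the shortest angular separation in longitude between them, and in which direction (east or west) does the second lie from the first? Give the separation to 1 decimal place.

Raw difference: -147.8 − 176.2 = -324.0°.
Normalise into (−180°, 180°]: -324.0° + 360° = 36.0°.
Positive ⇒ the second point lies to the east; separation 36.0°.

36.0° east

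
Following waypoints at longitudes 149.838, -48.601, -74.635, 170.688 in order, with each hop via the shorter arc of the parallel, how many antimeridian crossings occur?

Leg 1: +149.838° → -48.601°, shortest Δλ = 161.561° (east) — crosses 180°.
Leg 2: -48.601° → -74.635°, shortest Δλ = -26.034° (west) — does not cross 180°.
Leg 3: -74.635° → +170.688°, shortest Δλ = -114.677° (west) — crosses 180°.
Total crossings: 2.

2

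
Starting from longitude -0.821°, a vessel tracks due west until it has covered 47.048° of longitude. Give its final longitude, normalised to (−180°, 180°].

-47.869°

Start at -0.821°; shift −47.048° → -47.869°.
-47.869° already lies in (−180°, 180°].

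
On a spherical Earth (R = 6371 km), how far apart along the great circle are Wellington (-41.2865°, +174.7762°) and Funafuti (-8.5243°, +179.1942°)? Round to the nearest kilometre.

3669 km

Δλ = 179.1942 − 174.7762 = 4.4180°.
Δφ = -8.5243 − -41.2865 = 32.7622°.
a = sin²(Δφ/2) + cos φ₁ · cos φ₂ · sin²(Δλ/2) = 0.080642.
c = 2·atan2(√a, √(1−a)) = 0.57588 rad → d = 6371·c ≈ 3668.90 km.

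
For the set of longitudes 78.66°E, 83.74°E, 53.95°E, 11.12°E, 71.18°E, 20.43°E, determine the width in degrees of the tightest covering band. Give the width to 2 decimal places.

72.62°

Sort the longitudes: +11.12°, +20.43°, +53.95°, +71.18°, +78.66°, +83.74°.
Eastward gaps between consecutive values (wrapping around): 9.31°, 33.52°, 17.23°, 7.48°, 5.08°, 287.38°.
Largest gap = 287.38° ⇒ minimal covering band is its complement: 360° − 287.38° = 72.62°.
Band runs from +11.12° eastward to +83.74°.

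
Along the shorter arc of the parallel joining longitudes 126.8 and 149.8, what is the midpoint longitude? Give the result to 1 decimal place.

+138.3°

Signed shortest Δλ from +126.8° to +149.8° is +23.0°.
Midpoint longitude = +126.8° + (+23.0°)/2 = +126.8° + 11.5° = +138.3°.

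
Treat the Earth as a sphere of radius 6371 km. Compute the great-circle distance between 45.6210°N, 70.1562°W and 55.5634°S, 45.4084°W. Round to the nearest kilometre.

Δλ = -45.4084 − -70.1562 = 24.7478°.
Δφ = -55.5634 − 45.6210 = -101.1844°.
a = sin²(Δφ/2) + cos φ₁ · cos φ₂ · sin²(Δλ/2) = 0.615145.
c = 2·atan2(√a, √(1−a)) = 1.80317 rad → d = 6371·c ≈ 11488.02 km.

11488 km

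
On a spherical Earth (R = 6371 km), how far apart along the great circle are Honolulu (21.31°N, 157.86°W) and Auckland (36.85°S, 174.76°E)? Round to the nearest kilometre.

Δλ = 174.76 − -157.86 = 332.62°; wrapped into (−180°, 180°]: -27.38°.
Δφ = -36.85 − 21.31 = -58.16°.
a = sin²(Δφ/2) + cos φ₁ · cos φ₂ · sin²(Δλ/2) = 0.277982.
c = 2·atan2(√a, √(1−a)) = 1.11070 rad → d = 6371·c ≈ 7076.26 km.

7076 km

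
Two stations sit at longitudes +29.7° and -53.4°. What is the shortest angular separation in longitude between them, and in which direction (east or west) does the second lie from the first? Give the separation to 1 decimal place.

Raw difference: -53.4 − 29.7 = -83.1°.
Normalise into (−180°, 180°]: -83.1° stays -83.1°.
Negative ⇒ the second point lies to the west; separation 83.1°.

83.1° west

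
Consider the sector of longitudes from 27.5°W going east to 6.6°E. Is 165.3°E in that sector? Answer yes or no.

No

Band width going east from -27.5° to +6.6°: ((6.6 − -27.5) mod 360) = 34.1°.
Offset of +165.3° east of the west edge: ((165.3 − -27.5) mod 360) = 192.8°.
192.8° > 34.1° ⇒ outside.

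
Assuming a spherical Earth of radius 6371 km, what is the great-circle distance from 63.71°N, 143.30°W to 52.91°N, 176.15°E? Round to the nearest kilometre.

2596 km

Δλ = 176.15 − -143.30 = 319.45°; wrapped into (−180°, 180°]: -40.55°.
Δφ = 52.91 − 63.71 = -10.80°.
a = sin²(Δφ/2) + cos φ₁ · cos φ₂ · sin²(Δλ/2) = 0.040931.
c = 2·atan2(√a, √(1−a)) = 0.40744 rad → d = 6371·c ≈ 2595.80 km.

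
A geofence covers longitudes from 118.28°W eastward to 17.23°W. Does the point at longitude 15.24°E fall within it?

Band width going east from -118.28° to -17.23°: ((-17.23 − -118.28) mod 360) = 101.05°.
Offset of +15.24° east of the west edge: ((15.24 − -118.28) mod 360) = 133.52°.
133.52° > 101.05° ⇒ outside.

No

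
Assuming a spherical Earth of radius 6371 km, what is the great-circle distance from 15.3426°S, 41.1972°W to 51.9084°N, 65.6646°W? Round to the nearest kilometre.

7843 km

Δλ = -65.6646 − -41.1972 = -24.4674°.
Δφ = 51.9084 − -15.3426 = 67.2510°.
a = sin²(Δφ/2) + cos φ₁ · cos φ₂ · sin²(Δλ/2) = 0.333366.
c = 2·atan2(√a, √(1−a)) = 1.23103 rad → d = 6371·c ≈ 7842.88 km.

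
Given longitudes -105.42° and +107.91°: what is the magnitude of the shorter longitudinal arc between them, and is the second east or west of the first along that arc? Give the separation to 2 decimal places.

Raw difference: 107.91 − -105.42 = 213.33°.
Normalise into (−180°, 180°]: 213.33° − 360° = -146.67°.
Negative ⇒ the second point lies to the west; separation 146.67°.

146.67° west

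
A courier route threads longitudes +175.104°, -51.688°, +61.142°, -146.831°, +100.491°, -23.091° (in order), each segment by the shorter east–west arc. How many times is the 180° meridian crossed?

3

Leg 1: +175.104° → -51.688°, shortest Δλ = 133.208° (east) — crosses 180°.
Leg 2: -51.688° → +61.142°, shortest Δλ = 112.83° (east) — does not cross 180°.
Leg 3: +61.142° → -146.831°, shortest Δλ = 152.027° (east) — crosses 180°.
Leg 4: -146.831° → +100.491°, shortest Δλ = -112.678° (west) — crosses 180°.
Leg 5: +100.491° → -23.091°, shortest Δλ = -123.582° (west) — does not cross 180°.
Total crossings: 3.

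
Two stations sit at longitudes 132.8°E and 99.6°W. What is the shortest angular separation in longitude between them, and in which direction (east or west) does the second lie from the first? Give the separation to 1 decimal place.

Raw difference: -99.6 − 132.8 = -232.4°.
Normalise into (−180°, 180°]: -232.4° + 360° = 127.6°.
Positive ⇒ the second point lies to the east; separation 127.6°.

127.6° east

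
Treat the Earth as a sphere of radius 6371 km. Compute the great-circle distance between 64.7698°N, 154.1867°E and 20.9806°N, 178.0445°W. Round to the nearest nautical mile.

2850 nmi

Δλ = -178.0445 − 154.1867 = -332.2312°; wrapped into (−180°, 180°]: 27.7688°.
Δφ = 20.9806 − 64.7698 = -43.7892°.
a = sin²(Δφ/2) + cos φ₁ · cos φ₂ · sin²(Δλ/2) = 0.161972.
c = 2·atan2(√a, √(1−a)) = 0.82840 rad → d = 6371·c ≈ 5277.74 km ≈ 2849.75 nmi.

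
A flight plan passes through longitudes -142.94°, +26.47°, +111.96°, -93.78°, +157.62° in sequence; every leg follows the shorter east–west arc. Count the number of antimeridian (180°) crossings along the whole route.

Leg 1: -142.94° → +26.47°, shortest Δλ = 169.41° (east) — does not cross 180°.
Leg 2: +26.47° → +111.96°, shortest Δλ = 85.49° (east) — does not cross 180°.
Leg 3: +111.96° → -93.78°, shortest Δλ = 154.26° (east) — crosses 180°.
Leg 4: -93.78° → +157.62°, shortest Δλ = -108.6° (west) — crosses 180°.
Total crossings: 2.

2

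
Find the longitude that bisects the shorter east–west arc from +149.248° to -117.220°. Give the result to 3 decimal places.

Signed shortest Δλ from +149.248° to -117.220° is +93.532°.
Midpoint longitude = +149.248° + (+93.532°)/2 = +149.248° + 46.766° = +196.014°.
Normalise into (−180°, 180°]: -163.986°.
(The naïve average (+149.248 + -117.220)/2 = 16.014° is on the wrong side of the globe.)

-163.986°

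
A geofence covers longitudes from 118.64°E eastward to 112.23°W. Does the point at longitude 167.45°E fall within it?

Yes

Band width going east from +118.64° to -112.23°: ((-112.23 − 118.64) mod 360) = 129.13°.
Offset of +167.45° east of the west edge: ((167.45 − 118.64) mod 360) = 48.81°.
48.81° ≤ 129.13° ⇒ inside.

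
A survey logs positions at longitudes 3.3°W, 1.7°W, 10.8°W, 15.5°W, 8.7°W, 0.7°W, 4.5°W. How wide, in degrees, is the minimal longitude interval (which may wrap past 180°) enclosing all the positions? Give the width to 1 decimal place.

Sort the longitudes: -15.5°, -10.8°, -8.7°, -4.5°, -3.3°, -1.7°, -0.7°.
Eastward gaps between consecutive values (wrapping around): 4.7°, 2.1°, 4.2°, 1.2°, 1.6°, 1.0°, 345.2°.
Largest gap = 345.2° ⇒ minimal covering band is its complement: 360° − 345.2° = 14.8°.
Band runs from -15.5° eastward to -0.7°.

14.8°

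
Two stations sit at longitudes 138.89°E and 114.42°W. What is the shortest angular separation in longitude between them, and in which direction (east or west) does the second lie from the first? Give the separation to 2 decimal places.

106.69° east

Raw difference: -114.42 − 138.89 = -253.31°.
Normalise into (−180°, 180°]: -253.31° + 360° = 106.69°.
Positive ⇒ the second point lies to the east; separation 106.69°.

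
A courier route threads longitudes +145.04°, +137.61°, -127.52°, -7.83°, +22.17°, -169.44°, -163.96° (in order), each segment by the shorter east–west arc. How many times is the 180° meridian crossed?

2

Leg 1: +145.04° → +137.61°, shortest Δλ = -7.43° (west) — does not cross 180°.
Leg 2: +137.61° → -127.52°, shortest Δλ = 94.87° (east) — crosses 180°.
Leg 3: -127.52° → -7.83°, shortest Δλ = 119.69° (east) — does not cross 180°.
Leg 4: -7.83° → +22.17°, shortest Δλ = 30.0° (east) — does not cross 180°.
Leg 5: +22.17° → -169.44°, shortest Δλ = 168.39° (east) — crosses 180°.
Leg 6: -169.44° → -163.96°, shortest Δλ = 5.48° (east) — does not cross 180°.
Total crossings: 2.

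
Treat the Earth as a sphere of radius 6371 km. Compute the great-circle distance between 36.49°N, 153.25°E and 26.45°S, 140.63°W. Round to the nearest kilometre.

Δλ = -140.63 − 153.25 = -293.88°; wrapped into (−180°, 180°]: 66.12°.
Δφ = -26.45 − 36.49 = -62.94°.
a = sin²(Δφ/2) + cos φ₁ · cos φ₂ · sin²(Δλ/2) = 0.486744.
c = 2·atan2(√a, √(1−a)) = 1.54428 rad → d = 6371·c ≈ 9838.62 km.

9839 km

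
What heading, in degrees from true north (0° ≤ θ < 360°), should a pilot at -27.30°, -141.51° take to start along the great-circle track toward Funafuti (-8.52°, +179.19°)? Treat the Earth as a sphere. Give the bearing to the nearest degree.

289°

Δλ = 179.19 − -141.51 = 320.70°; wrapped into (−180°, 180°]: -39.30°.
θ = atan2( sin Δλ · cos φ₂ , cos φ₁ · sin φ₂ − sin φ₁ · cos φ₂ · cos Δλ )
  = atan2(-0.62639, 0.21935) = -70.701° → normalised to [0°, 360°): 289.299°.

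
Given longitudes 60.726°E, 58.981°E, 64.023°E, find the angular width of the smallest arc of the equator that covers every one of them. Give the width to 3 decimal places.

Sort the longitudes: +58.981°, +60.726°, +64.023°.
Eastward gaps between consecutive values (wrapping around): 1.745°, 3.297°, 354.958°.
Largest gap = 354.958° ⇒ minimal covering band is its complement: 360° − 354.958° = 5.042°.
Band runs from +58.981° eastward to +64.023°.

5.042°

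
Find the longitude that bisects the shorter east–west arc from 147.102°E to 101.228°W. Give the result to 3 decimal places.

157.063°W

Signed shortest Δλ from +147.102° to -101.228° is +111.670°.
Midpoint longitude = +147.102° + (+111.670°)/2 = +147.102° + 55.835° = +202.937°.
Normalise into (−180°, 180°]: -157.063°.
(The naïve average (+147.102 + -101.228)/2 = 22.937° is on the wrong side of the globe.)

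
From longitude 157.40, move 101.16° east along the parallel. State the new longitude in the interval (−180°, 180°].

-101.44°

Start at +157.40°; shift +101.16° → +258.56°.
+258.56° lies outside (−180°, 180°]; subtract 360° → -101.44°.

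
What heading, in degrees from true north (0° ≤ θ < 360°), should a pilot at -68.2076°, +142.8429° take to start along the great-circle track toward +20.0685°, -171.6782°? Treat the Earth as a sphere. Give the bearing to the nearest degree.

42°

Δλ = -171.6782 − 142.8429 = -314.5211°; wrapped into (−180°, 180°]: 45.4789°.
θ = atan2( sin Δλ · cos φ₂ , cos φ₁ · sin φ₂ − sin φ₁ · cos φ₂ · cos Δλ )
  = atan2(0.66970, 0.73892) = 42.187° → normalised to [0°, 360°): 42.187°.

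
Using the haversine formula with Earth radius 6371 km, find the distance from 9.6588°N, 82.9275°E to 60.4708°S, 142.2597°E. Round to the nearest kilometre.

Δλ = 142.2597 − 82.9275 = 59.3322°.
Δφ = -60.4708 − 9.6588 = -70.1296°.
a = sin²(Δφ/2) + cos φ₁ · cos φ₂ · sin²(Δλ/2) = 0.449079.
c = 2·atan2(√a, √(1−a)) = 1.46878 rad → d = 6371·c ≈ 9357.59 km.

9358 km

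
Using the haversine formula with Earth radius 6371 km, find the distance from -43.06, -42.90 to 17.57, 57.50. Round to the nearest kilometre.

12163 km

Δλ = 57.50 − -42.90 = 100.40°.
Δφ = 17.57 − -43.06 = 60.63°.
a = sin²(Δφ/2) + cos φ₁ · cos φ₂ · sin²(Δλ/2) = 0.665924.
c = 2·atan2(√a, √(1−a)) = 1.90906 rad → d = 6371·c ≈ 12162.61 km.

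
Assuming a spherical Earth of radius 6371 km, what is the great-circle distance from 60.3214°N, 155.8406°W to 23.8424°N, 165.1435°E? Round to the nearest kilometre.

Δλ = 165.1435 − -155.8406 = 320.9841°; wrapped into (−180°, 180°]: -39.0159°.
Δφ = 23.8424 − 60.3214 = -36.4790°.
a = sin²(Δφ/2) + cos φ₁ · cos φ₂ · sin²(Δλ/2) = 0.148465.
c = 2·atan2(√a, √(1−a)) = 0.79109 rad → d = 6371·c ≈ 5040.04 km.

5040 km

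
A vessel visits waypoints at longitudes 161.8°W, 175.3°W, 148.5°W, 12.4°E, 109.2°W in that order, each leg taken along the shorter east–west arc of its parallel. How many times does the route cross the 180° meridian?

0

Leg 1: -161.8° → -175.3°, shortest Δλ = -13.5° (west) — does not cross 180°.
Leg 2: -175.3° → -148.5°, shortest Δλ = 26.8° (east) — does not cross 180°.
Leg 3: -148.5° → +12.4°, shortest Δλ = 160.9° (east) — does not cross 180°.
Leg 4: +12.4° → -109.2°, shortest Δλ = -121.6° (west) — does not cross 180°.
Total crossings: 0.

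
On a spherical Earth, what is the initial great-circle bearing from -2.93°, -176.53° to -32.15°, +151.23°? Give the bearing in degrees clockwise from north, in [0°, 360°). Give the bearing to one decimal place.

222.4°

Δλ = 151.23 − -176.53 = 327.76°; wrapped into (−180°, 180°]: -32.24°.
θ = atan2( sin Δλ · cos φ₂ , cos φ₁ · sin φ₂ − sin φ₁ · cos φ₂ · cos Δλ )
  = atan2(-0.45166, -0.49484) = -137.612° → normalised to [0°, 360°): 222.388°.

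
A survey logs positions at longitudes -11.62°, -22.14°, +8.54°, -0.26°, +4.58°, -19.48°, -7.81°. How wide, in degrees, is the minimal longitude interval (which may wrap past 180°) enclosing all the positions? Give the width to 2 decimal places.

30.68°

Sort the longitudes: -22.14°, -19.48°, -11.62°, -7.81°, -0.26°, +4.58°, +8.54°.
Eastward gaps between consecutive values (wrapping around): 2.66°, 7.86°, 3.81°, 7.55°, 4.84°, 3.96°, 329.32°.
Largest gap = 329.32° ⇒ minimal covering band is its complement: 360° − 329.32° = 30.68°.
Band runs from -22.14° eastward to +8.54°.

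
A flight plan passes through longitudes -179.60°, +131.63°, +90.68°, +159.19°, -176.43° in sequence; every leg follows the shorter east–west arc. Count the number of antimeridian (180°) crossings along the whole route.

2

Leg 1: -179.60° → +131.63°, shortest Δλ = -48.77° (west) — crosses 180°.
Leg 2: +131.63° → +90.68°, shortest Δλ = -40.95° (west) — does not cross 180°.
Leg 3: +90.68° → +159.19°, shortest Δλ = 68.51° (east) — does not cross 180°.
Leg 4: +159.19° → -176.43°, shortest Δλ = 24.38° (east) — crosses 180°.
Total crossings: 2.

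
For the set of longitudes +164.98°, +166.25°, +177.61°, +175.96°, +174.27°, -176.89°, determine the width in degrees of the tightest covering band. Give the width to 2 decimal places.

18.13°

Sort the longitudes: -176.89°, +164.98°, +166.25°, +174.27°, +175.96°, +177.61°.
Eastward gaps between consecutive values (wrapping around): 341.87°, 1.27°, 8.02°, 1.69°, 1.65°, 5.50°.
Largest gap = 341.87° ⇒ minimal covering band is its complement: 360° − 341.87° = 18.13°.
Band runs from +164.98° eastward to -176.89°, crossing the antimeridian.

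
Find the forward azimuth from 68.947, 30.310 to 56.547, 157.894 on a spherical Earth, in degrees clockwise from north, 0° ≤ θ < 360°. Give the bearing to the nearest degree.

Δλ = 157.894 − 30.310 = 127.584°.
θ = atan2( sin Δλ · cos φ₂ , cos φ₁ · sin φ₂ − sin φ₁ · cos φ₂ · cos Δλ )
  = atan2(0.43685, 0.61350) = 35.453° → normalised to [0°, 360°): 35.453°.

35°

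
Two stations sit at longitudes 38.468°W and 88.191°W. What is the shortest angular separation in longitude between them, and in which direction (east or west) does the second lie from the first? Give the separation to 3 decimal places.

Raw difference: -88.191 − -38.468 = -49.723°.
Normalise into (−180°, 180°]: -49.723° stays -49.723°.
Negative ⇒ the second point lies to the west; separation 49.723°.

49.723° west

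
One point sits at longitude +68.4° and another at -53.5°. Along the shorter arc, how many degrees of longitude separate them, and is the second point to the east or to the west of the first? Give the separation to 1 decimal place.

Raw difference: -53.5 − 68.4 = -121.9°.
Normalise into (−180°, 180°]: -121.9° stays -121.9°.
Negative ⇒ the second point lies to the west; separation 121.9°.

121.9° west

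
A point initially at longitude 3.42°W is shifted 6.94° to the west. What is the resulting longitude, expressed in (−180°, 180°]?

Start at -3.42°; shift −6.94° → -10.36°.
-10.36° already lies in (−180°, 180°].

10.36°W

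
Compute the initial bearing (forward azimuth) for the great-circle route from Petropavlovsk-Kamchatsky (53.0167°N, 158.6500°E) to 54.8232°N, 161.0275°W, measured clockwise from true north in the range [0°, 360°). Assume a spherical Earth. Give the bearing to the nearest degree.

69°

Δλ = -161.0275 − 158.6500 = -319.6775°; wrapped into (−180°, 180°]: 40.3225°.
θ = atan2( sin Δλ · cos φ₂ , cos φ₁ · sin φ₂ − sin φ₁ · cos φ₂ · cos Δλ )
  = atan2(0.37279, 0.14086) = 69.301° → normalised to [0°, 360°): 69.301°.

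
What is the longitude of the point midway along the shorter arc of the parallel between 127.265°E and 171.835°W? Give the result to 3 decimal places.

157.715°E

Signed shortest Δλ from +127.265° to -171.835° is +60.900°.
Midpoint longitude = +127.265° + (+60.900°)/2 = +127.265° + 30.450° = +157.715°.
(The naïve average (+127.265 + -171.835)/2 = -22.285° is on the wrong side of the globe.)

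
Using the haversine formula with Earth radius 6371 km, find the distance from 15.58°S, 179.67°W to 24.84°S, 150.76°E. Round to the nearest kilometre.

Δλ = 150.76 − -179.67 = 330.43°; wrapped into (−180°, 180°]: -29.57°.
Δφ = -24.84 − -15.58 = -9.26°.
a = sin²(Δφ/2) + cos φ₁ · cos φ₂ · sin²(Δλ/2) = 0.063443.
c = 2·atan2(√a, √(1−a)) = 0.50924 rad → d = 6371·c ≈ 3244.38 km.

3244 km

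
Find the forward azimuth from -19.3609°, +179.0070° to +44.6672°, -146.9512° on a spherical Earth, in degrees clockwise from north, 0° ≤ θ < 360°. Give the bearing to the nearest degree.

25°

Δλ = -146.9512 − 179.0070 = -325.9582°; wrapped into (−180°, 180°]: 34.0418°.
θ = atan2( sin Δλ · cos φ₂ , cos φ₁ · sin φ₂ − sin φ₁ · cos φ₂ · cos Δλ )
  = atan2(0.39813, 0.85860) = 24.877° → normalised to [0°, 360°): 24.877°.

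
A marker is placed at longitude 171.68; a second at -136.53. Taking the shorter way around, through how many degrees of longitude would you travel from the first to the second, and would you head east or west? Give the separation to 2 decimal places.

51.79° east

Raw difference: -136.53 − 171.68 = -308.21°.
Normalise into (−180°, 180°]: -308.21° + 360° = 51.79°.
Positive ⇒ the second point lies to the east; separation 51.79°.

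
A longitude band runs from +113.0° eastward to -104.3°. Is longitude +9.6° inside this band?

No

Band width going east from +113.0° to -104.3°: ((-104.3 − 113.0) mod 360) = 142.7°.
Offset of +9.6° east of the west edge: ((9.6 − 113.0) mod 360) = 256.6°.
256.6° > 142.7° ⇒ outside.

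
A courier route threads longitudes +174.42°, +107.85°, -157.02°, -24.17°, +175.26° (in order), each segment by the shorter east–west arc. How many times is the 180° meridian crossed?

Leg 1: +174.42° → +107.85°, shortest Δλ = -66.57° (west) — does not cross 180°.
Leg 2: +107.85° → -157.02°, shortest Δλ = 95.13° (east) — crosses 180°.
Leg 3: -157.02° → -24.17°, shortest Δλ = 132.85° (east) — does not cross 180°.
Leg 4: -24.17° → +175.26°, shortest Δλ = -160.57° (west) — crosses 180°.
Total crossings: 2.

2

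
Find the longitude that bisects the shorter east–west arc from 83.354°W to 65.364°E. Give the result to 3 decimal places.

8.995°W

Signed shortest Δλ from -83.354° to +65.364° is +148.718°.
Midpoint longitude = -83.354° + (+148.718°)/2 = -83.354° + 74.359° = -8.995°.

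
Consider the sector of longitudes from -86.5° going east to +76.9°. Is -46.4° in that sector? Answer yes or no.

Band width going east from -86.5° to +76.9°: ((76.9 − -86.5) mod 360) = 163.4°.
Offset of -46.4° east of the west edge: ((-46.4 − -86.5) mod 360) = 40.1°.
40.1° ≤ 163.4° ⇒ inside.

Yes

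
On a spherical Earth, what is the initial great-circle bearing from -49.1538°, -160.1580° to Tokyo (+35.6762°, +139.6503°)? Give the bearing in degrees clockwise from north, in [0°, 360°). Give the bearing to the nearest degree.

Δλ = 139.6503 − -160.1580 = 299.8083°; wrapped into (−180°, 180°]: -60.1917°.
θ = atan2( sin Δλ · cos φ₂ , cos φ₁ · sin φ₂ − sin φ₁ · cos φ₂ · cos Δλ )
  = atan2(-0.70485, 0.68690) = -45.739° → normalised to [0°, 360°): 314.261°.

314°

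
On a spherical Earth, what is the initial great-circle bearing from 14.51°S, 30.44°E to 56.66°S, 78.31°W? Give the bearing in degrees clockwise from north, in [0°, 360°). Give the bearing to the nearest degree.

211°

Δλ = -78.31 − 30.44 = -108.75°.
θ = atan2( sin Δλ · cos φ₂ , cos φ₁ · sin φ₂ − sin φ₁ · cos φ₂ · cos Δλ )
  = atan2(-0.52044, -0.85304) = -148.613° → normalised to [0°, 360°): 211.387°.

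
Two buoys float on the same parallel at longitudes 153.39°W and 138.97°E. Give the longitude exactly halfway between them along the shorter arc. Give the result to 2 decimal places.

172.79°E

Signed shortest Δλ from -153.39° to +138.97° is -67.64°.
Midpoint longitude = -153.39° + (-67.64°)/2 = -153.39° − 33.82° = -187.21°.
Normalise into (−180°, 180°]: +172.79°.
(The naïve average (-153.39 + +138.97)/2 = -7.21° is on the wrong side of the globe.)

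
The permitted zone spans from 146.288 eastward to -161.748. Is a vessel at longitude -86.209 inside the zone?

No

Band width going east from +146.288° to -161.748°: ((-161.748 − 146.288) mod 360) = 51.964°.
Offset of -86.209° east of the west edge: ((-86.209 − 146.288) mod 360) = 127.503°.
127.503° > 51.964° ⇒ outside.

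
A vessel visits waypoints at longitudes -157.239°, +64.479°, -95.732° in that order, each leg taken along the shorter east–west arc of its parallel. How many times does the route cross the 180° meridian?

1

Leg 1: -157.239° → +64.479°, shortest Δλ = -138.282° (west) — crosses 180°.
Leg 2: +64.479° → -95.732°, shortest Δλ = -160.211° (west) — does not cross 180°.
Total crossings: 1.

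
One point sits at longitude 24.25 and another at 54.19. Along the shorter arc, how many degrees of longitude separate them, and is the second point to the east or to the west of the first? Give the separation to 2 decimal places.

29.94° east

Raw difference: 54.19 − 24.25 = 29.94°.
Normalise into (−180°, 180°]: 29.94° stays 29.94°.
Positive ⇒ the second point lies to the east; separation 29.94°.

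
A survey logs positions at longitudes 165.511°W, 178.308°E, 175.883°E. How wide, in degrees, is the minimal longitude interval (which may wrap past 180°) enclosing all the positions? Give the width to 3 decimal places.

Sort the longitudes: -165.511°, +175.883°, +178.308°.
Eastward gaps between consecutive values (wrapping around): 341.394°, 2.425°, 16.181°.
Largest gap = 341.394° ⇒ minimal covering band is its complement: 360° − 341.394° = 18.606°.
Band runs from +175.883° eastward to -165.511°, crossing the antimeridian.

18.606°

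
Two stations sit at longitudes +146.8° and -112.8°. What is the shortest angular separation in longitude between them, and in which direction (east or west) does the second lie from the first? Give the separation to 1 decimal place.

Raw difference: -112.8 − 146.8 = -259.6°.
Normalise into (−180°, 180°]: -259.6° + 360° = 100.4°.
Positive ⇒ the second point lies to the east; separation 100.4°.

100.4° east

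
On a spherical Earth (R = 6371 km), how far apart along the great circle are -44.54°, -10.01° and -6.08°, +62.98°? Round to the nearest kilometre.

8189 km

Δλ = 62.98 − -10.01 = 72.99°.
Δφ = -6.08 − -44.54 = 38.46°.
a = sin²(Δφ/2) + cos φ₁ · cos φ₂ · sin²(Δλ/2) = 0.359186.
c = 2·atan2(√a, √(1−a)) = 1.28531 rad → d = 6371·c ≈ 8188.68 km.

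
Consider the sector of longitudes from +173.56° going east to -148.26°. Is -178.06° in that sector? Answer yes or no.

Yes

Band width going east from +173.56° to -148.26°: ((-148.26 − 173.56) mod 360) = 38.18°.
Offset of -178.06° east of the west edge: ((-178.06 − 173.56) mod 360) = 8.38°.
8.38° ≤ 38.18° ⇒ inside.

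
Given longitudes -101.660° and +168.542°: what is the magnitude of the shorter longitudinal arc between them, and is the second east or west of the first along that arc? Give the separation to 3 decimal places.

Raw difference: 168.542 − -101.660 = 270.202°.
Normalise into (−180°, 180°]: 270.202° − 360° = -89.798°.
Negative ⇒ the second point lies to the west; separation 89.798°.

89.798° west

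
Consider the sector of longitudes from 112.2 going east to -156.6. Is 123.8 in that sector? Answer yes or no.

Yes

Band width going east from +112.2° to -156.6°: ((-156.6 − 112.2) mod 360) = 91.2°.
Offset of +123.8° east of the west edge: ((123.8 − 112.2) mod 360) = 11.6°.
11.6° ≤ 91.2° ⇒ inside.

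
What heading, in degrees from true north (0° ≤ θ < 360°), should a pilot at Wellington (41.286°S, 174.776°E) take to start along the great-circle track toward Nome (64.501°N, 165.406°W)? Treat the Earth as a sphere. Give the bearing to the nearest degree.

9°

Δλ = -165.406 − 174.776 = -340.182°; wrapped into (−180°, 180°]: 19.818°.
θ = atan2( sin Δλ · cos φ₂ , cos φ₁ · sin φ₂ − sin φ₁ · cos φ₂ · cos Δλ )
  = atan2(0.14595, 0.94546) = 8.776° → normalised to [0°, 360°): 8.776°.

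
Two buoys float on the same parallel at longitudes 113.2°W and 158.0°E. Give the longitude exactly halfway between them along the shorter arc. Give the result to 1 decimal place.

157.6°W

Signed shortest Δλ from -113.2° to +158.0° is -88.8°.
Midpoint longitude = -113.2° + (-88.8°)/2 = -113.2° − 44.4° = -157.6°.
(The naïve average (-113.2 + +158.0)/2 = 22.4° is on the wrong side of the globe.)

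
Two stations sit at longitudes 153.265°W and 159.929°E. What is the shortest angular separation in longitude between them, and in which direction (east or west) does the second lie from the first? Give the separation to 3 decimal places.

Raw difference: 159.929 − -153.265 = 313.194°.
Normalise into (−180°, 180°]: 313.194° − 360° = -46.806°.
Negative ⇒ the second point lies to the west; separation 46.806°.

46.806° west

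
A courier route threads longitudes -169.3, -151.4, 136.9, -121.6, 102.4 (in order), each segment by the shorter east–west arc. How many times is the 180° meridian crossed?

Leg 1: -169.3° → -151.4°, shortest Δλ = 17.9° (east) — does not cross 180°.
Leg 2: -151.4° → +136.9°, shortest Δλ = -71.7° (west) — crosses 180°.
Leg 3: +136.9° → -121.6°, shortest Δλ = 101.5° (east) — crosses 180°.
Leg 4: -121.6° → +102.4°, shortest Δλ = -136.0° (west) — crosses 180°.
Total crossings: 3.

3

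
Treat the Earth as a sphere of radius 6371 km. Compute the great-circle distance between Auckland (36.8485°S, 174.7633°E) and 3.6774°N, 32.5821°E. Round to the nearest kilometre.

Δλ = 32.5821 − 174.7633 = -142.1812°.
Δφ = 3.6774 − -36.8485 = 40.5259°.
a = sin²(Δφ/2) + cos φ₁ · cos φ₂ · sin²(Δλ/2) = 0.834651.
c = 2·atan2(√a, √(1−a)) = 2.30407 rad → d = 6371·c ≈ 14679.20 km.

14679 km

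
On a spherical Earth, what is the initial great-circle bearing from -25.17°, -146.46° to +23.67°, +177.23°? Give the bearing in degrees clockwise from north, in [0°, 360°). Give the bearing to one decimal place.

Δλ = 177.23 − -146.46 = 323.69°; wrapped into (−180°, 180°]: -36.31°.
θ = atan2( sin Δλ · cos φ₂ , cos φ₁ · sin φ₂ − sin φ₁ · cos φ₂ · cos Δλ )
  = atan2(-0.54234, 0.67724) = -38.688° → normalised to [0°, 360°): 321.312°.

321.3°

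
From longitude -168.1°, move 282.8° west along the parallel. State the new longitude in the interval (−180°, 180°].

-90.9°

Start at -168.1°; shift −282.8° → -450.9°.
-450.9° lies outside (−180°, 180°]; add 360° → -90.9°.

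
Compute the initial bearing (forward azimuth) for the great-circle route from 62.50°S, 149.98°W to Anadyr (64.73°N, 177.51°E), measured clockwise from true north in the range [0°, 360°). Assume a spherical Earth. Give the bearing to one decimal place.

342.7°

Δλ = 177.51 − -149.98 = 327.49°; wrapped into (−180°, 180°]: -32.51°.
θ = atan2( sin Δλ · cos φ₂ , cos φ₁ · sin φ₂ − sin φ₁ · cos φ₂ · cos Δλ )
  = atan2(-0.22943, 0.73688) = -17.294° → normalised to [0°, 360°): 342.706°.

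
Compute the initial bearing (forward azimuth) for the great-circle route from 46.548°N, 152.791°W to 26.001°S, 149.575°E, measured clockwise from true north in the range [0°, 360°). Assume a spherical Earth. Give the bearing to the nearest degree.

Δλ = 149.575 − -152.791 = 302.366°; wrapped into (−180°, 180°]: -57.634°.
θ = atan2( sin Δλ · cos φ₂ , cos φ₁ · sin φ₂ − sin φ₁ · cos φ₂ · cos Δλ )
  = atan2(-0.75916, -0.65079) = -130.605° → normalised to [0°, 360°): 229.395°.

229°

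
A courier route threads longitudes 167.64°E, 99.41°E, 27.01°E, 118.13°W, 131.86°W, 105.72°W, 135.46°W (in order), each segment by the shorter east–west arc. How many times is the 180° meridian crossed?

Leg 1: +167.64° → +99.41°, shortest Δλ = -68.23° (west) — does not cross 180°.
Leg 2: +99.41° → +27.01°, shortest Δλ = -72.4° (west) — does not cross 180°.
Leg 3: +27.01° → -118.13°, shortest Δλ = -145.14° (west) — does not cross 180°.
Leg 4: -118.13° → -131.86°, shortest Δλ = -13.73° (west) — does not cross 180°.
Leg 5: -131.86° → -105.72°, shortest Δλ = 26.14° (east) — does not cross 180°.
Leg 6: -105.72° → -135.46°, shortest Δλ = -29.74° (west) — does not cross 180°.
Total crossings: 0.

0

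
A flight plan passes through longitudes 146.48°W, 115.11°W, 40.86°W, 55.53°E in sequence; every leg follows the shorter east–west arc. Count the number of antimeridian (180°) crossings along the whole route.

Leg 1: -146.48° → -115.11°, shortest Δλ = 31.37° (east) — does not cross 180°.
Leg 2: -115.11° → -40.86°, shortest Δλ = 74.25° (east) — does not cross 180°.
Leg 3: -40.86° → +55.53°, shortest Δλ = 96.39° (east) — does not cross 180°.
Total crossings: 0.

0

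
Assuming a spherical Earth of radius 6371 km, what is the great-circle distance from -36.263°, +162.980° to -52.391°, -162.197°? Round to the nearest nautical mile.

Δλ = -162.197 − 162.980 = -325.177°; wrapped into (−180°, 180°]: 34.823°.
Δφ = -52.391 − -36.263 = -16.128°.
a = sin²(Δφ/2) + cos φ₁ · cos φ₂ · sin²(Δλ/2) = 0.063738.
c = 2·atan2(√a, √(1−a)) = 0.51045 rad → d = 6371·c ≈ 3252.08 km ≈ 1755.98 nmi.

1756 nmi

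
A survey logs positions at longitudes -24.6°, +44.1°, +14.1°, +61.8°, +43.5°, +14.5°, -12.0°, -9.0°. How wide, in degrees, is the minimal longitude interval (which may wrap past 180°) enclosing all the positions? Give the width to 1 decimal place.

Sort the longitudes: -24.6°, -12.0°, -9.0°, +14.1°, +14.5°, +43.5°, +44.1°, +61.8°.
Eastward gaps between consecutive values (wrapping around): 12.6°, 3.0°, 23.1°, 0.4°, 29.0°, 0.6°, 17.7°, 273.6°.
Largest gap = 273.6° ⇒ minimal covering band is its complement: 360° − 273.6° = 86.4°.
Band runs from -24.6° eastward to +61.8°.

86.4°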